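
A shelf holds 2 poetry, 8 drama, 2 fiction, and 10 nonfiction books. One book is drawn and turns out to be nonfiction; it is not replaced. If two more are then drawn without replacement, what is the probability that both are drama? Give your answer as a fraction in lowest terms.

With the first book removed, 8 drama remain out of 21.
P = 8/21 × 7/20 = 56/420 = 2/15.

2/15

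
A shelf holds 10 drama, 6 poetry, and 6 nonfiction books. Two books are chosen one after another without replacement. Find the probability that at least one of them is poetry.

37/77

P(no poetry) = 16/22 × 15/21 = 240/462 = 40/77.
P(at least one) = 1 − 40/77 = 37/77.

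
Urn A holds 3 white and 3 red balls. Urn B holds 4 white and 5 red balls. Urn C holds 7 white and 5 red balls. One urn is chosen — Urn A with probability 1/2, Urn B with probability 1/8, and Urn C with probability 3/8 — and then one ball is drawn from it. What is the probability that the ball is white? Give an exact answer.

151/288

From Urn A: P(white) = 3/6.
From Urn B: P(white) = 4/9.
From Urn C: P(white) = 7/12.
Total probability = (1/2)(3/6) + (1/8)(4/9) + (3/8)(7/12) = 151/288.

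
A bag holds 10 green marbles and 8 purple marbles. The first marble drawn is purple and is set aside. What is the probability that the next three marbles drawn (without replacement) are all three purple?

7/136

With the first marble removed, 7 purple remain out of 17.
P = 7/17 × 6/16 × 5/15 = 210/4080 = 7/136.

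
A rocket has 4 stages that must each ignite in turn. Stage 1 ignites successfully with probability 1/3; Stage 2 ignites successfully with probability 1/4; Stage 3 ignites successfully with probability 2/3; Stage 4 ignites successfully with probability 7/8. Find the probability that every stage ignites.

7/144

The events are sequential, so multiply the conditional probabilities:
P = 1/3 × 1/4 × 2/3 × 7/8 = 14/288 = 7/144.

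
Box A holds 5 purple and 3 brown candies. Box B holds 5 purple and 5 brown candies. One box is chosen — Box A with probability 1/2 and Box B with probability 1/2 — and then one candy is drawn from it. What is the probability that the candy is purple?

From Box A: P(purple) = 5/8.
From Box B: P(purple) = 5/10.
Total probability = (1/2)(5/8) + (1/2)(5/10) = 9/16.

9/16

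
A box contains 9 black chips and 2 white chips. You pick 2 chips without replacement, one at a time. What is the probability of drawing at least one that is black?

54/55

P(no black) = 2/11 × 1/10 = 2/110 = 1/55.
P(at least one) = 1 − 1/55 = 54/55.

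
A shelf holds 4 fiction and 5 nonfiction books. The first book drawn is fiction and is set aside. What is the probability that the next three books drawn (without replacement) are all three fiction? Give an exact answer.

1/56

With the first book removed, 3 fiction remain out of 8.
P = 3/8 × 2/7 × 1/6 = 6/336 = 1/56.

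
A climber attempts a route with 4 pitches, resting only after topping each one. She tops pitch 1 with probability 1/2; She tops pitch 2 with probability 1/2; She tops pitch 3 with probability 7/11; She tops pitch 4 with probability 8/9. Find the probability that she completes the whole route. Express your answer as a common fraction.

14/99

Multiplying along the chain,
P = 1/2 × 1/2 × 7/11 × 8/9 = 56/396 = 14/99.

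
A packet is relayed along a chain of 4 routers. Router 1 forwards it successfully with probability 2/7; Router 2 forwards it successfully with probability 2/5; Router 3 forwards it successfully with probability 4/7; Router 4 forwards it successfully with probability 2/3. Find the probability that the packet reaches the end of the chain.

32/735

The events are sequential, so multiply the conditional probabilities:
P = 2/7 × 2/5 × 4/7 × 2/3 = 32/735.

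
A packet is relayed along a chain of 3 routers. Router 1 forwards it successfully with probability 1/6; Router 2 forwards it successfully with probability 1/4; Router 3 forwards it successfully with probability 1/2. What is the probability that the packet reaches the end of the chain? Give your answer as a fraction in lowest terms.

1/48

Each stage is reached only if all earlier stages succeed, so
P = 1/6 × 1/4 × 1/2 = 1/48.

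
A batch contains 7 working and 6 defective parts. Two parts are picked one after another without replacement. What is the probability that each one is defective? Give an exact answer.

5/26

P(all defective) = 6/13 × 5/12 = 30/156 = 5/26.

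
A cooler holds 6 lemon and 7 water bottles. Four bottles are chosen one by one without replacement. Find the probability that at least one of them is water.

P(no water) = 6/13 × 5/12 × 4/11 × 3/10 = 360/17160 = 3/143.
P(at least one) = 1 − 3/143 = 140/143.

140/143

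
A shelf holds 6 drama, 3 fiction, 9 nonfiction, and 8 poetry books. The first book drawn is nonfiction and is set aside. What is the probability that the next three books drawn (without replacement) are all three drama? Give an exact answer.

1/115

After the first draw, 6 of the remaining 25 books are drama.
P = 6/25 × 5/24 × 4/23 = 120/13800 = 1/115.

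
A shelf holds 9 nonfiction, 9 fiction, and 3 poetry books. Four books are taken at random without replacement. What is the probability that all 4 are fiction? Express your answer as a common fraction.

P(every draw is fiction) = 9/21 × 8/20 × 7/19 × 6/18 = 3024/143640 = 2/95.

2/95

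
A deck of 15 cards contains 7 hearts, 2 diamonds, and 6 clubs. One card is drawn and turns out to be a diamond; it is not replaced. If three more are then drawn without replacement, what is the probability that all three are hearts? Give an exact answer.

5/52

After the first draw, 7 of the remaining 14 cards are hearts.
P = 7/14 × 6/13 × 5/12 = 210/2184 = 5/52.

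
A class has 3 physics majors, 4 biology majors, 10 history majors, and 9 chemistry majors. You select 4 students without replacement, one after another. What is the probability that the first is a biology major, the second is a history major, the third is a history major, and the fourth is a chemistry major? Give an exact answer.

27/2990

Multiply the probability of each draw given the previous ones:
P = 4/26 × 10/25 × 9/24 × 9/23 = 3240/358800 = 27/2990.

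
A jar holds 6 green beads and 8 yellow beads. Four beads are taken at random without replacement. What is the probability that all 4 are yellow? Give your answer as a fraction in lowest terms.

P(every draw is yellow) = 8/14 × 7/13 × 6/12 × 5/11 = 1680/24024 = 10/143.

10/143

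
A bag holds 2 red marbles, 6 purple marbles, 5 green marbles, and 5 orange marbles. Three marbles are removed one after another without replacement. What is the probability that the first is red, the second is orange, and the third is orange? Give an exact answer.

5/612

Chain rule:
P = 2/18 × 5/17 × 4/16 = 40/4896 = 5/612.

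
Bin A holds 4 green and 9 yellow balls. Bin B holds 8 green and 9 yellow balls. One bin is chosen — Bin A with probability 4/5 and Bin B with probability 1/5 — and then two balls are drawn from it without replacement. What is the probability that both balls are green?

From Bin A: P(both green) = (4/13)(3/12) = 1/13.
From Bin B: P(both green) = (8/17)(7/16) = 7/34.
Total probability = (4/5)(1/13) + (1/5)(7/34) = 227/2210.

227/2210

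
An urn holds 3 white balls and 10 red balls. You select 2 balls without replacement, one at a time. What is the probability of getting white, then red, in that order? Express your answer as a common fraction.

5/26

Chain rule:
P = 3/13 × 10/12 = 30/156 = 5/26.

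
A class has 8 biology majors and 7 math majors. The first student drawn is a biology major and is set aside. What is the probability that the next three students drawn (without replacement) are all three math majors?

5/52

With the first student removed, 7 math majors remain out of 14.
P = 7/14 × 6/13 × 5/12 = 210/2184 = 5/52.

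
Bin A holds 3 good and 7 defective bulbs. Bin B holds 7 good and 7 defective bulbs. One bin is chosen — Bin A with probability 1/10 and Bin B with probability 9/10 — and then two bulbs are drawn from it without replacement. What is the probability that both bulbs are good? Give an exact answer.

From Bin A: P(both good) = (3/10)(2/9) = 1/15.
From Bin B: P(both good) = (7/14)(6/13) = 3/13.
Total probability = (1/10)(1/15) + (9/10)(3/13) = 209/975.

209/975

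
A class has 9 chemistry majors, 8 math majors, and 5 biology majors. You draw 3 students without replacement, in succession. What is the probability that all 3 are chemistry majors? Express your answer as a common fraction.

3/55

P = 9/22 × 8/21 × 7/20 = 504/9240 = 3/55.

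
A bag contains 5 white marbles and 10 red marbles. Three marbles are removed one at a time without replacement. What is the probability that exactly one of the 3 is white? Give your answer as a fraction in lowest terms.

One ordering (white drawn first) has probability 5/15 × 10/14 × 9/13 = 450/2730 = 15/91.
There are C(3,1) = 3 such orderings, each equally likely, so P = 3 × 15/91 = 45/91.

45/91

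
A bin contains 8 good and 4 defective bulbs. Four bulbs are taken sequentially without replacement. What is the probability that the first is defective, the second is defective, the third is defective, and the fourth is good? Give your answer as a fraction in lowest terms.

Multiply the probability of each draw given the previous ones:
P = 4/12 × 3/11 × 2/10 × 8/9 = 192/11880 = 8/495.

8/495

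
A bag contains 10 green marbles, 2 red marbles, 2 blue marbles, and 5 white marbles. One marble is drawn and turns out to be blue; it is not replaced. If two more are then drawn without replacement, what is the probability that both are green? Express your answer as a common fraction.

After the first draw, 10 of the remaining 18 marbles are green.
P = 10/18 × 9/17 = 90/306 = 5/17.

5/17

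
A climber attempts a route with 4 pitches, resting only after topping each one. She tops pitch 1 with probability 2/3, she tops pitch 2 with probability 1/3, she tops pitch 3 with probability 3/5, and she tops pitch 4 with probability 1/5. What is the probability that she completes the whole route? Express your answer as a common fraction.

Multiplying along the chain,
P = 2/3 × 1/3 × 3/5 × 1/5 = 6/225 = 2/75.

2/75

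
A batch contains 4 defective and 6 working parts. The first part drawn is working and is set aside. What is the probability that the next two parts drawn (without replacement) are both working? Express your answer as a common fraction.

After the first draw, 5 of the remaining 9 parts are working.
P = 5/9 × 4/8 = 20/72 = 5/18.

5/18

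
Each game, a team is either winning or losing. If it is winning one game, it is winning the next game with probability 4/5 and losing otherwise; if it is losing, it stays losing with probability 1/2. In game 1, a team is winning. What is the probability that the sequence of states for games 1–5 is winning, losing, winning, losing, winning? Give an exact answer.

Game 1 is given. For each transition, use the conditional probability from the current state:
P(losing | winning) = 1/5; P(winning | losing) = 1/2; P(losing | winning) = 1/5; P(winning | losing) = 1/2.
P = 1/5 × 1/2 × 1/5 × 1/2 = 1/100.

1/100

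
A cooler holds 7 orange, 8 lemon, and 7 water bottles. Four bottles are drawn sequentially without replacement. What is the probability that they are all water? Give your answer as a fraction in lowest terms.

1/209

P = 7/22 × 6/21 × 5/20 × 4/19 = 840/175560 = 1/209.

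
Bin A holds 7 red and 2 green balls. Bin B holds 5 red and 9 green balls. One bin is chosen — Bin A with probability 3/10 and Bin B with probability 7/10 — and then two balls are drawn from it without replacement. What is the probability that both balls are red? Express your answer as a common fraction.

131/520

From Bin A: P(both red) = (7/9)(6/8) = 7/12.
From Bin B: P(both red) = (5/14)(4/13) = 10/91.
Total probability = (3/10)(7/12) + (7/10)(10/91) = 131/520.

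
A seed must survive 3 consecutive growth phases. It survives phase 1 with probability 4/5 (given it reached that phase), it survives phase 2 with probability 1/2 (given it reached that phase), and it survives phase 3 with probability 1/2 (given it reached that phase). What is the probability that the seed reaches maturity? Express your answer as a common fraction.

Each stage is reached only if all earlier stages succeed, so
P = 4/5 × 1/2 × 1/2 = 4/20 = 1/5.

1/5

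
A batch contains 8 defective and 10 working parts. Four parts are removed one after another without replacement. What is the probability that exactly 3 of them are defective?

28/153

One ordering (defective drawn first) has probability 8/18 × 7/17 × 6/16 × 10/15 = 3360/73440 = 7/153.
There are C(4,3) = 4 such orderings, each equally likely, so P = 4 × 7/153 = 28/153.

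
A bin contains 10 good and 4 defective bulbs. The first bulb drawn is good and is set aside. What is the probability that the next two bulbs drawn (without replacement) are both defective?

After the first draw, 4 of the remaining 13 bulbs are defective.
P = 4/13 × 3/12 = 12/156 = 1/13.

1/13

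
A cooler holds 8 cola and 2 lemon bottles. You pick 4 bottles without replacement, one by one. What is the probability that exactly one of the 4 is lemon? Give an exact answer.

One ordering (lemon drawn first) has probability 2/10 × 8/9 × 7/8 × 6/7 = 672/5040 = 2/15.
There are C(4,1) = 4 such orderings, each equally likely, so P = 4 × 2/15 = 8/15.

8/15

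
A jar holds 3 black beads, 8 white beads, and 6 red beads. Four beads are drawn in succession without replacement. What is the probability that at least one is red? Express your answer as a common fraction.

205/238

P(no red) = 11/17 × 10/16 × 9/15 × 8/14 = 7920/57120 = 33/238.
P(at least one) = 1 − 33/238 = 205/238.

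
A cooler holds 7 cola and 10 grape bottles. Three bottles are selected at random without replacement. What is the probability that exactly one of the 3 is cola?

63/136

One ordering (cola drawn first) has probability 7/17 × 10/16 × 9/15 = 630/4080 = 21/136.
There are C(3,1) = 3 such orderings, each equally likely, so P = 3 × 21/136 = 63/136.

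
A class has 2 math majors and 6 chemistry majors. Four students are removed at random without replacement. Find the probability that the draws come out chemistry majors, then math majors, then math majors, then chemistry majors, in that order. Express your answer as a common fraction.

Multiply the probability of each draw given the previous ones:
P = 6/8 × 2/7 × 1/6 × 5/5 = 60/1680 = 1/28.

1/28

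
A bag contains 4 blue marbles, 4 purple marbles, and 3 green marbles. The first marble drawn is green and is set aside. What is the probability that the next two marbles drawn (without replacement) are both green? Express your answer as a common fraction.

After the first draw, 2 of the remaining 10 marbles are green.
P = 2/10 × 1/9 = 2/90 = 1/45.

1/45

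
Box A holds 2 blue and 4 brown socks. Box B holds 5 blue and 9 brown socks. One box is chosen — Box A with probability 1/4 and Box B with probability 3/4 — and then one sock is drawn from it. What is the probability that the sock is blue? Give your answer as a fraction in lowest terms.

From Box A: P(blue) = 2/6.
From Box B: P(blue) = 5/14.
Total probability = (1/4)(2/6) + (3/4)(5/14) = 59/168.

59/168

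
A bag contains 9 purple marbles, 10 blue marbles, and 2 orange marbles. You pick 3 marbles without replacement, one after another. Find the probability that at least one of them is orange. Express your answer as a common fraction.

P(no orange) = 19/21 × 18/20 × 17/19 = 5814/7980 = 51/70.
P(at least one) = 1 − 51/70 = 19/70.

19/70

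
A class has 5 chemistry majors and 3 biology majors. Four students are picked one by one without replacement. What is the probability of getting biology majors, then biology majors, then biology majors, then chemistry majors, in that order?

1/56

Chain rule:
P = 3/8 × 2/7 × 1/6 × 5/5 = 30/1680 = 1/56.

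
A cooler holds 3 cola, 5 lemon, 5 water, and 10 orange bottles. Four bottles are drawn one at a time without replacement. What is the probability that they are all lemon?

P = 5/23 × 4/22 × 3/21 × 2/20 = 120/212520 = 1/1771.

1/1771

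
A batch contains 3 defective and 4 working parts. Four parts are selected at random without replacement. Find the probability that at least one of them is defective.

34/35

P(no defective) = 4/7 × 3/6 × 2/5 × 1/4 = 24/840 = 1/35.
P(at least one) = 1 − 1/35 = 34/35.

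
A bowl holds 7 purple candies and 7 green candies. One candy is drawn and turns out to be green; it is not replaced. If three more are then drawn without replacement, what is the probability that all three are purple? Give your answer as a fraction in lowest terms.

With the first candy removed, 7 purple remain out of 13.
P = 7/13 × 6/12 × 5/11 = 210/1716 = 35/286.

35/286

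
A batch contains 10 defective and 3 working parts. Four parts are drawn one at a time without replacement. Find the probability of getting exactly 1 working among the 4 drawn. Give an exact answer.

72/143

One ordering (working drawn first) has probability 3/13 × 10/12 × 9/11 × 8/10 = 2160/17160 = 18/143.
There are C(4,1) = 4 such orderings, each equally likely, so P = 4 × 18/143 = 72/143.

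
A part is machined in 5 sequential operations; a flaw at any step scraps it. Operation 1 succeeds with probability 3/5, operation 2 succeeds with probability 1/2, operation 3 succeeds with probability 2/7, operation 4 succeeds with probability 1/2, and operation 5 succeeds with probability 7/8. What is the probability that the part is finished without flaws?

Multiplying along the chain,
P = 3/5 × 1/2 × 2/7 × 1/2 × 7/8 = 42/1120 = 3/80.

3/80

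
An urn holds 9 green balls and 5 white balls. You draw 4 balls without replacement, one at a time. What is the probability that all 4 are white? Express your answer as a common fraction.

5/1001

P(every draw is white) = 5/14 × 4/13 × 3/12 × 2/11 = 120/24024 = 5/1001.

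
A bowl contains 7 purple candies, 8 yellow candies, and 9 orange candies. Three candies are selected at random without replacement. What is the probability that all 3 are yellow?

7/253

P(all yellow) = 8/24 × 7/23 × 6/22 = 336/12144 = 7/253.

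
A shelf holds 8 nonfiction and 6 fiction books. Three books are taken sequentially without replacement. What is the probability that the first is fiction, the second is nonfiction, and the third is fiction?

10/91

Chain rule:
P = 6/14 × 8/13 × 5/12 = 240/2184 = 10/91.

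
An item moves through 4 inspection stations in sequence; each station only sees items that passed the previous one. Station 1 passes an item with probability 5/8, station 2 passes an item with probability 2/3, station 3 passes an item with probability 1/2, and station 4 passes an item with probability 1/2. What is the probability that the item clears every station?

The events are sequential, so multiply the conditional probabilities:
P = 5/8 × 2/3 × 1/2 × 1/2 = 10/96 = 5/48.

5/48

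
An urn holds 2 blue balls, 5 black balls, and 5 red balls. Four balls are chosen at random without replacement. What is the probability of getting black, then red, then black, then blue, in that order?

Each draw changes the counts, so multiply the conditional probabilities along the sequence:
P = 5/12 × 5/11 × 4/10 × 2/9 = 200/11880 = 5/297.

5/297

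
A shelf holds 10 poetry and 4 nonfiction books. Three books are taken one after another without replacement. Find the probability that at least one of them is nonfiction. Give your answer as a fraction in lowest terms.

61/91

P(no nonfiction) = 10/14 × 9/13 × 8/12 = 720/2184 = 30/91.
P(at least one) = 1 − 30/91 = 61/91.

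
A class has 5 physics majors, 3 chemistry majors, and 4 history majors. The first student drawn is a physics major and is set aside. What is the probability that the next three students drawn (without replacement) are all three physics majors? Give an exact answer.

4/165

After the first draw, 4 of the remaining 11 students are physics majors.
P = 4/11 × 3/10 × 2/9 = 24/990 = 4/165.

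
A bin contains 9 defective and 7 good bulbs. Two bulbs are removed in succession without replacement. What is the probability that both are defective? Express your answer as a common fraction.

P(all defective) = 9/16 × 8/15 = 72/240 = 3/10.

3/10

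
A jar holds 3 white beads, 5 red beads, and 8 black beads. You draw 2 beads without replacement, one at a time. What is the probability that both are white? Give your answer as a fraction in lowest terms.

P = 3/16 × 2/15 = 6/240 = 1/40.

1/40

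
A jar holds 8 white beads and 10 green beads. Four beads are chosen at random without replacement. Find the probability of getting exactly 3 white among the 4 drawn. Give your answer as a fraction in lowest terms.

28/153

One ordering (white drawn first) has probability 8/18 × 7/17 × 6/16 × 10/15 = 3360/73440 = 7/153.
There are C(4,3) = 4 such orderings, each equally likely, so P = 4 × 7/153 = 28/153.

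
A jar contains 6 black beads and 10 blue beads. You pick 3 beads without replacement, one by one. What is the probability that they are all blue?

P = 10/16 × 9/15 × 8/14 = 720/3360 = 3/14.

3/14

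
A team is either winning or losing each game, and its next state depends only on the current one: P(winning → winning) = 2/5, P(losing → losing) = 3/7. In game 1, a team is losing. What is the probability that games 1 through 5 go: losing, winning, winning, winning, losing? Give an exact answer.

Game 1 is given. For each transition, use the conditional probability from the current state:
P(winning | losing) = 4/7; P(winning | winning) = 2/5; P(winning | winning) = 2/5; P(losing | winning) = 3/5.
P = 4/7 × 2/5 × 2/5 × 3/5 = 48/875.

48/875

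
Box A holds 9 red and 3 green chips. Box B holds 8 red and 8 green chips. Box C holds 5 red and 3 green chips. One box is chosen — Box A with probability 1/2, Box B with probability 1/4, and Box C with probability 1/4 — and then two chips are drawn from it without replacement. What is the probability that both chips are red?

971/2310

From Box A: P(both red) = (9/12)(8/11) = 6/11.
From Box B: P(both red) = (8/16)(7/15) = 7/30.
From Box C: P(both red) = (5/8)(4/7) = 5/14.
Total probability = (1/2)(6/11) + (1/4)(7/30) + (1/4)(5/14) = 971/2310.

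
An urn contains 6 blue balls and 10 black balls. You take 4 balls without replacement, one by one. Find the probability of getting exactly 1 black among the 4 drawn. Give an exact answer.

10/91

One ordering (black drawn first) has probability 10/16 × 6/15 × 5/14 × 4/13 = 1200/43680 = 5/182.
There are C(4,1) = 4 such orderings, each equally likely, so P = 4 × 5/182 = 10/91.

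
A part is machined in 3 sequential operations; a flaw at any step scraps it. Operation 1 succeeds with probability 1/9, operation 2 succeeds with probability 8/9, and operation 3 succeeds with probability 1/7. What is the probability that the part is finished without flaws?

Multiplying along the chain,
P = 1/9 × 8/9 × 1/7 = 8/567.

8/567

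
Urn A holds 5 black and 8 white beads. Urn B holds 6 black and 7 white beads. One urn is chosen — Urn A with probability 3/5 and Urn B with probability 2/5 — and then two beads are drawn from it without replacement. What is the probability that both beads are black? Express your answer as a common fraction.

From Urn A: P(both black) = (5/13)(4/12) = 5/39.
From Urn B: P(both black) = (6/13)(5/12) = 5/26.
Total probability = (3/5)(5/39) + (2/5)(5/26) = 2/13.

2/13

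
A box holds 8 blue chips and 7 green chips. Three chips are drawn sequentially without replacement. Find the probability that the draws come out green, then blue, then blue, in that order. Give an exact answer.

Each draw changes the counts, so multiply the conditional probabilities along the sequence:
P = 7/15 × 8/14 × 7/13 = 392/2730 = 28/195.

28/195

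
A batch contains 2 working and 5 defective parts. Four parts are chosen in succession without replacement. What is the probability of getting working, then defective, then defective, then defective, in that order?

Chain rule:
P = 2/7 × 5/6 × 4/5 × 3/4 = 120/840 = 1/7.

1/7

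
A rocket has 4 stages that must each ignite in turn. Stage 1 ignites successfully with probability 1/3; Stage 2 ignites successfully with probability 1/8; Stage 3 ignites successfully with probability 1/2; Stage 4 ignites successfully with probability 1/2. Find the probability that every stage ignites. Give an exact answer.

Each stage is reached only if all earlier stages succeed, so
P = 1/3 × 1/8 × 1/2 × 1/2 = 1/96.

1/96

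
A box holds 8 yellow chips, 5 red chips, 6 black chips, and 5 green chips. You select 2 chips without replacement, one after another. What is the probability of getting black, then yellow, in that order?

Each draw changes the counts, so multiply the conditional probabilities along the sequence:
P = 6/24 × 8/23 = 48/552 = 2/23.

2/23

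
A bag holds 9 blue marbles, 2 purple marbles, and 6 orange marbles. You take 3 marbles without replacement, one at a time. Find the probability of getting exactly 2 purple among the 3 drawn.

One ordering (purple drawn first) has probability 2/17 × 1/16 × 15/15 = 30/4080 = 1/136.
There are C(3,2) = 3 such orderings, each equally likely, so P = 3 × 1/136 = 3/136.

3/136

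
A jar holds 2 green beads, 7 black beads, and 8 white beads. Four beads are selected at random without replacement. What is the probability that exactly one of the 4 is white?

One ordering (white drawn first) has probability 8/17 × 9/16 × 8/15 × 7/14 = 4032/57120 = 6/85.
There are C(4,1) = 4 such orderings, each equally likely, so P = 4 × 6/85 = 24/85.

24/85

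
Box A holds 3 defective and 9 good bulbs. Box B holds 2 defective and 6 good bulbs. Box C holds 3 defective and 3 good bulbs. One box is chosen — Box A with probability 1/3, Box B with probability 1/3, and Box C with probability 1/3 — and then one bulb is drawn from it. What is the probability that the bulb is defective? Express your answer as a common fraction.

From Box A: P(defective) = 3/12.
From Box B: P(defective) = 2/8.
From Box C: P(defective) = 3/6.
Total probability = (1/3)(3/12) + (1/3)(2/8) + (1/3)(3/6) = 1/3.

1/3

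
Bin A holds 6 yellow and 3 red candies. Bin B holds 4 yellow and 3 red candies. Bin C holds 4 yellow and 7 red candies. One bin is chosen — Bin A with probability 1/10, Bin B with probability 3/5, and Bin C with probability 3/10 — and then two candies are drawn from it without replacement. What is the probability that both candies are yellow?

From Bin A: P(both yellow) = (6/9)(5/8) = 5/12.
From Bin B: P(both yellow) = (4/7)(3/6) = 2/7.
From Bin C: P(both yellow) = (4/11)(3/10) = 6/55.
Total probability = (1/10)(5/12) + (3/5)(2/7) + (3/10)(6/55) = 11357/46200.

11357/46200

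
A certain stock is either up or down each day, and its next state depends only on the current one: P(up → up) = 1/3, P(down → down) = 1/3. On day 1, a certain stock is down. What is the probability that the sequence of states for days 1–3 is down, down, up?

Day 1 is given. For each transition, use the conditional probability from the current state:
P(down | down) = 1/3; P(up | down) = 2/3.
P = 1/3 × 2/3 = 2/9.

2/9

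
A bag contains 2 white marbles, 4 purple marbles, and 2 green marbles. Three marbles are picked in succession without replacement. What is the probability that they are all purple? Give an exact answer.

1/14

P(every draw is purple) = 4/8 × 3/7 × 2/6 = 24/336 = 1/14.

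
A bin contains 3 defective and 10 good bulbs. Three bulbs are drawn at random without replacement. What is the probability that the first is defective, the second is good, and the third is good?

45/286

Chain rule:
P = 3/13 × 10/12 × 9/11 = 270/1716 = 45/286.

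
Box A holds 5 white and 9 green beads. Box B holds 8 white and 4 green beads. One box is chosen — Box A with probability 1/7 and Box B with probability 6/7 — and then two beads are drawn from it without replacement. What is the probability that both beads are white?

From Box A: P(both white) = (5/14)(4/13) = 10/91.
From Box B: P(both white) = (8/12)(7/11) = 14/33.
Total probability = (1/7)(10/91) + (6/7)(14/33) = 2658/7007.

2658/7007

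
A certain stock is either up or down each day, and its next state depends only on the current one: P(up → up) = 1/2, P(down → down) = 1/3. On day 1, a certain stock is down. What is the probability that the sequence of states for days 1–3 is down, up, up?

Day 1 is given. For each transition, use the conditional probability from the current state:
P(up | down) = 2/3; P(up | up) = 1/2.
P = 2/3 × 1/2 = 2/6 = 1/3.

1/3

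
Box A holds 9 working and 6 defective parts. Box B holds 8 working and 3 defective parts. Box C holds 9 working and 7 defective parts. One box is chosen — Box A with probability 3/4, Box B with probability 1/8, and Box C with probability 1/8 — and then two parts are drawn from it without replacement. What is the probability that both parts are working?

2207/6160

From Box A: P(both working) = (9/15)(8/14) = 12/35.
From Box B: P(both working) = (8/11)(7/10) = 28/55.
From Box C: P(both working) = (9/16)(8/15) = 3/10.
Total probability = (3/4)(12/35) + (1/8)(28/55) + (1/8)(3/10) = 2207/6160.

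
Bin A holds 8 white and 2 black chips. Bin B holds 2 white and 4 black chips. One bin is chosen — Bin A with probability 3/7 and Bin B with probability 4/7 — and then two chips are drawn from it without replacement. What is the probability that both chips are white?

From Bin A: P(both white) = (8/10)(7/9) = 28/45.
From Bin B: P(both white) = (2/6)(1/5) = 1/15.
Total probability = (3/7)(28/45) + (4/7)(1/15) = 32/105.

32/105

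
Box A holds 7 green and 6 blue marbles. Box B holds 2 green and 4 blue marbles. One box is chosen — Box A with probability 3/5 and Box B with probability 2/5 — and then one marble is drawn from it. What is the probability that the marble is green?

From Box A: P(green) = 7/13.
From Box B: P(green) = 2/6.
Total probability = (3/5)(7/13) + (2/5)(2/6) = 89/195.

89/195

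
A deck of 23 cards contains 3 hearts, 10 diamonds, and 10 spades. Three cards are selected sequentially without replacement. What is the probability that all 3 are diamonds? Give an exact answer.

120/1771

P(every draw is a diamond) = 10/23 × 9/22 × 8/21 = 720/10626 = 120/1771.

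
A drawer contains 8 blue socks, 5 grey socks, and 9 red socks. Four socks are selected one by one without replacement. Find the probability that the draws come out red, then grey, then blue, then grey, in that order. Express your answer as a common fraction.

12/1463

Multiply the probability of each draw given the previous ones:
P = 9/22 × 5/21 × 8/20 × 4/19 = 1440/175560 = 12/1463.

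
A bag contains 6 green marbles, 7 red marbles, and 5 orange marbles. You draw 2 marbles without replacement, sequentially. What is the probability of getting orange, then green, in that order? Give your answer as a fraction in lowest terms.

5/51

Chain rule:
P = 5/18 × 6/17 = 30/306 = 5/51.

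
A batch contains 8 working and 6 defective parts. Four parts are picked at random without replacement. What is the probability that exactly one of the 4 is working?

One ordering (working drawn first) has probability 8/14 × 6/13 × 5/12 × 4/11 = 960/24024 = 40/1001.
There are C(4,1) = 4 such orderings, each equally likely, so P = 4 × 40/1001 = 160/1001.

160/1001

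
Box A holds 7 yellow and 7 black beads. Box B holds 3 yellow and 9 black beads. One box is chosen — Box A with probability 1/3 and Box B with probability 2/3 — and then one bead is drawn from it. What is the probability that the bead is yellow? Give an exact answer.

1/3

From Box A: P(yellow) = 7/14.
From Box B: P(yellow) = 3/12.
Total probability = (1/3)(7/14) + (2/3)(3/12) = 1/3.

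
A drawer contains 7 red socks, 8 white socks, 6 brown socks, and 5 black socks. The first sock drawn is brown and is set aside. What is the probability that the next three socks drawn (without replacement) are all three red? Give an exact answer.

With the first sock removed, 7 red remain out of 25.
P = 7/25 × 6/24 × 5/23 = 210/13800 = 7/460.

7/460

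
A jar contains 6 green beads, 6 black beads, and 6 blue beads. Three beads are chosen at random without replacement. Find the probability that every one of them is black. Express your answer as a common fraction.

5/204

P = 6/18 × 5/17 × 4/16 = 120/4896 = 5/204.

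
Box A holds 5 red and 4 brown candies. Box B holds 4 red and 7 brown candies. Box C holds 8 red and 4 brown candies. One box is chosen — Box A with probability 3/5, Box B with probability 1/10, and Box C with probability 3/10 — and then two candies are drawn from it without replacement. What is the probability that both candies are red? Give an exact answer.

From Box A: P(both red) = (5/9)(4/8) = 5/18.
From Box B: P(both red) = (4/11)(3/10) = 6/55.
From Box C: P(both red) = (8/12)(7/11) = 14/33.
Total probability = (3/5)(5/18) + (1/10)(6/55) + (3/10)(14/33) = 503/1650.

503/1650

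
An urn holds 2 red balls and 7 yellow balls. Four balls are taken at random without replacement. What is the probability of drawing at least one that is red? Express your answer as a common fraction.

13/18

P(no red) = 7/9 × 6/8 × 5/7 × 4/6 = 840/3024 = 5/18.
P(at least one) = 1 − 5/18 = 13/18.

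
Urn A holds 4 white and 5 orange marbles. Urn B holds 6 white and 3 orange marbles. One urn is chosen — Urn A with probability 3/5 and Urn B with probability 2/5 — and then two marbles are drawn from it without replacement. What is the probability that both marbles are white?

4/15

From Urn A: P(both white) = (4/9)(3/8) = 1/6.
From Urn B: P(both white) = (6/9)(5/8) = 5/12.
Total probability = (3/5)(1/6) + (2/5)(5/12) = 4/15.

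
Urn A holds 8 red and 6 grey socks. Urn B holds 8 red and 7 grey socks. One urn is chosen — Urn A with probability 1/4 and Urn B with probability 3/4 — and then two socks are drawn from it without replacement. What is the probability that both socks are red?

From Urn A: P(both red) = (8/14)(7/13) = 4/13.
From Urn B: P(both red) = (8/15)(7/14) = 4/15.
Total probability = (1/4)(4/13) + (3/4)(4/15) = 18/65.

18/65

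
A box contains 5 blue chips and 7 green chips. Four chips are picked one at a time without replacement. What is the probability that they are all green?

P = 7/12 × 6/11 × 5/10 × 4/9 = 840/11880 = 7/99.

7/99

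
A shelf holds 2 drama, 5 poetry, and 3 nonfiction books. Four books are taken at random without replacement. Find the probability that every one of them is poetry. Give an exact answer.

1/42

P = 5/10 × 4/9 × 3/8 × 2/7 = 120/5040 = 1/42.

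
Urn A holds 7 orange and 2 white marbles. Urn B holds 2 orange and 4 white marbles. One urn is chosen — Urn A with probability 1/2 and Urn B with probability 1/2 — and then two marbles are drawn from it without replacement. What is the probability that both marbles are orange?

13/40

From Urn A: P(both orange) = (7/9)(6/8) = 7/12.
From Urn B: P(both orange) = (2/6)(1/5) = 1/15.
Total probability = (1/2)(7/12) + (1/2)(1/15) = 13/40.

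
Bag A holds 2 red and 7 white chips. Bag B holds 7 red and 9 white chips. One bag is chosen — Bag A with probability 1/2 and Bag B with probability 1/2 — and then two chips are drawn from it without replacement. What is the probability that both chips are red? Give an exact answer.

From Bag A: P(both red) = (2/9)(1/8) = 1/36.
From Bag B: P(both red) = (7/16)(6/15) = 7/40.
Total probability = (1/2)(1/36) + (1/2)(7/40) = 73/720.

73/720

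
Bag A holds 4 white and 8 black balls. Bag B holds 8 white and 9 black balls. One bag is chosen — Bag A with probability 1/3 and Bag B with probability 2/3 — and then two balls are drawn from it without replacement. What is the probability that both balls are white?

From Bag A: P(both white) = (4/12)(3/11) = 1/11.
From Bag B: P(both white) = (8/17)(7/16) = 7/34.
Total probability = (1/3)(1/11) + (2/3)(7/34) = 94/561.

94/561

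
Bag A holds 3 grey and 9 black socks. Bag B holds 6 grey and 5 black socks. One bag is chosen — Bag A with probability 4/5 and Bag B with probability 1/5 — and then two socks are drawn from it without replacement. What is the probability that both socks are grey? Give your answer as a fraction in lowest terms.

From Bag A: P(both grey) = (3/12)(2/11) = 1/22.
From Bag B: P(both grey) = (6/11)(5/10) = 3/11.
Total probability = (4/5)(1/22) + (1/5)(3/11) = 1/11.

1/11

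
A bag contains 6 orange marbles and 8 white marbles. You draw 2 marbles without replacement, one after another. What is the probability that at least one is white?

76/91

P(no white) = 6/14 × 5/13 = 30/182 = 15/91.
P(at least one) = 1 − 15/91 = 76/91.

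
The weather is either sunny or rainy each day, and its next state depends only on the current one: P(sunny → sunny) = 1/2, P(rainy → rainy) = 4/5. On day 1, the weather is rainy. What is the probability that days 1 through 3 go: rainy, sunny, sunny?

1/10

Day 1 is given. For each transition, use the conditional probability from the current state:
P(sunny | rainy) = 1/5; P(sunny | sunny) = 1/2.
P = 1/5 × 1/2 = 1/10.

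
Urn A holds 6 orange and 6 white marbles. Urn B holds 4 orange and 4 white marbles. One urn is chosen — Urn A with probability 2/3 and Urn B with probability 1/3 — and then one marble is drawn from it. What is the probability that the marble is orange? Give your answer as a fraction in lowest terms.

1/2

From Urn A: P(orange) = 6/12.
From Urn B: P(orange) = 4/8.
Total probability = (2/3)(6/12) + (1/3)(4/8) = 1/2.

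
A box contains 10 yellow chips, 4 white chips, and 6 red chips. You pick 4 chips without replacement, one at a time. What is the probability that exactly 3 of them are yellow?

80/323

One ordering (yellow drawn first) has probability 10/20 × 9/19 × 8/18 × 10/17 = 7200/116280 = 20/323.
There are C(4,3) = 4 such orderings, each equally likely, so P = 4 × 20/323 = 80/323.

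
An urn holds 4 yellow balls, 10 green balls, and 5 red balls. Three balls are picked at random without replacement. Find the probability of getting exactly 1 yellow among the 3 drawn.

One ordering (yellow drawn first) has probability 4/19 × 15/18 × 14/17 = 840/5814 = 140/969.
There are C(3,1) = 3 such orderings, each equally likely, so P = 3 × 140/969 = 140/323.

140/323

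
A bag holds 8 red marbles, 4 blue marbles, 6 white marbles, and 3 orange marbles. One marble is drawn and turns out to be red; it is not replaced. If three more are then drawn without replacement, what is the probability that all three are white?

With the first marble removed, 6 white remain out of 20.
P = 6/20 × 5/19 × 4/18 = 120/6840 = 1/57.

1/57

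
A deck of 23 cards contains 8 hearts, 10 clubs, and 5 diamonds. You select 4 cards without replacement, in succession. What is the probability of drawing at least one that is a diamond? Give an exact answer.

P(no diamonds) = 18/23 × 17/22 × 16/21 × 15/20 = 73440/212520 = 612/1771.
P(at least one) = 1 − 612/1771 = 1159/1771.

1159/1771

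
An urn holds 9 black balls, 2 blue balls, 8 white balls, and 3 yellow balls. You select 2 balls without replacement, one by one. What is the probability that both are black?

P(all black) = 9/22 × 8/21 = 72/462 = 12/77.

12/77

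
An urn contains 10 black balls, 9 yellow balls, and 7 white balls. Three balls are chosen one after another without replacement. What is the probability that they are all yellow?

P = 9/26 × 8/25 × 7/24 = 504/15600 = 21/650.

21/650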